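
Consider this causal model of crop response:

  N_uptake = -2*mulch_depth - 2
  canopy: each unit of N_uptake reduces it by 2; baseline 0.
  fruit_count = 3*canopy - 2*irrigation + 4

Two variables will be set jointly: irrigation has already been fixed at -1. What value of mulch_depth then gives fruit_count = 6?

mulch_depth = -1

With irrigation held at -1:
Substituting into the canopy equation gives canopy = 4*mulch_depth + 4.
Substituting into the fruit_count equation gives fruit_count = 12*mulch_depth + 18.
Solve 12*mulch_depth + 18 = 6: mulch_depth = (6 - 18) / 12 = -1.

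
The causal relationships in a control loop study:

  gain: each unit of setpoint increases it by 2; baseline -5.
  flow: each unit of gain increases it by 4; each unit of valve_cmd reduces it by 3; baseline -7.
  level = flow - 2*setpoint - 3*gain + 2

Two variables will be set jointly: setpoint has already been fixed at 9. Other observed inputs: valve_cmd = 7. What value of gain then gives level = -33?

gain = 11

With setpoint held at 9:
Intervening on gain fixes its value directly, overriding its dependence on setpoint.
Substituting into the flow equation gives flow = 4*gain - 28.
Substituting into the level equation gives level = gain - 44.
Solve gain - 44 = -33: gain = (-33 + 44) / 1 = 11.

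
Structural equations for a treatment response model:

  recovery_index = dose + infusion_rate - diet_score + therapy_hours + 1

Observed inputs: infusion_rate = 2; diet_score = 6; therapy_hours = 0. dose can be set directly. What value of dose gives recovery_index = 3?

Substituting into the recovery_index equation gives recovery_index = dose - 3.
Solve dose - 3 = 3: dose = (3 + 3) / 1 = 6.

dose = 6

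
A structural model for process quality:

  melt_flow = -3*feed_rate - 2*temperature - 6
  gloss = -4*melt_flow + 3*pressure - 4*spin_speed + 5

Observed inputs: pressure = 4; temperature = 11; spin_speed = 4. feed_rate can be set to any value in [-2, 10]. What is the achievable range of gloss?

Substituting into the melt_flow equation gives melt_flow = -3*feed_rate - 28.
Substituting into the gloss equation gives gloss = 12*feed_rate + 113.
Linear in feed_rate, so extremes are at the endpoints: feed_rate = -2 gives gloss = 89; feed_rate = 10 gives gloss = 233.

89 to 233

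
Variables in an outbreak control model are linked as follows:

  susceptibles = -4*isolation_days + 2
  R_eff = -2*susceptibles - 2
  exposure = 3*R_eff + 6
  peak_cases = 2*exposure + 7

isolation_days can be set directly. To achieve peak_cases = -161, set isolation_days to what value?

Substituting into the R_eff equation gives R_eff = 8*isolation_days - 6.
This gives exposure = 24*isolation_days - 12.
Substituting into the peak_cases equation gives peak_cases = 48*isolation_days - 17.
Solve 48*isolation_days - 17 = -161: isolation_days = (-161 + 17) / 48 = -3.

isolation_days = -3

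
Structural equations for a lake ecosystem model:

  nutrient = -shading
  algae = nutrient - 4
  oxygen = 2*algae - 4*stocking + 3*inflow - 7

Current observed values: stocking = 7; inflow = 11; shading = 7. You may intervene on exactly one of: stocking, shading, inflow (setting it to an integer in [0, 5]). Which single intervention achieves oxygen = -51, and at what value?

set inflow = 2

Intervening on stocking: oxygen = -4*stocking + 4. Reaching -51 requires stocking = 55/4, not an integer.
Intervening on shading: oxygen = -2*shading - 10. Reaching -51 requires shading = 41/2, not an integer.
Intervening on inflow: with other inputs at their observed values, oxygen = 3*inflow - 57. Solving for -51 gives inflow = 2, within [0, 5].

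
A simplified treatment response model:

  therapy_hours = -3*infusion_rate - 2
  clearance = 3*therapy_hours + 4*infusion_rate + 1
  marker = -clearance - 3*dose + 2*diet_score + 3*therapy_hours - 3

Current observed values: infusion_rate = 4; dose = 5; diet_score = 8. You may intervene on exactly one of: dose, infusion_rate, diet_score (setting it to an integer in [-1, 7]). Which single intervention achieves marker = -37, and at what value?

set diet_score = -1

Intervening on dose: marker = -3*dose - 4. Reaching -37 requires dose = 11, outside [-1, 7].
Intervening on infusion_rate: marker = -4*infusion_rate - 3. Reaching -37 requires infusion_rate = 17/2, not an integer.
Intervening on diet_score: with other inputs at their observed values, marker = 2*diet_score - 35. Solving for -37 gives diet_score = -1, within [-1, 7].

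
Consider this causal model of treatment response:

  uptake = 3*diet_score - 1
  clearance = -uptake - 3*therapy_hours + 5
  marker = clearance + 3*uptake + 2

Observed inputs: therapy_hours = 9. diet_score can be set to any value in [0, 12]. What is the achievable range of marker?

Substituting into the clearance equation gives clearance = -3*diet_score - 21.
So marker = 6*diet_score - 22.
Linear in diet_score, so extremes are at the endpoints: diet_score = 0 gives marker = -22; diet_score = 12 gives marker = 50.

-22 to 50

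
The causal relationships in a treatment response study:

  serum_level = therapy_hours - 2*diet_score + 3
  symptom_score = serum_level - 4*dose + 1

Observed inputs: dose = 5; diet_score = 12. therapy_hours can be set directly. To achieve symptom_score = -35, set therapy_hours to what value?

Substituting into the serum_level equation gives serum_level = therapy_hours - 21.
So symptom_score = therapy_hours - 40.
Solve therapy_hours - 40 = -35: therapy_hours = (-35 + 40) / 1 = 5.

therapy_hours = 5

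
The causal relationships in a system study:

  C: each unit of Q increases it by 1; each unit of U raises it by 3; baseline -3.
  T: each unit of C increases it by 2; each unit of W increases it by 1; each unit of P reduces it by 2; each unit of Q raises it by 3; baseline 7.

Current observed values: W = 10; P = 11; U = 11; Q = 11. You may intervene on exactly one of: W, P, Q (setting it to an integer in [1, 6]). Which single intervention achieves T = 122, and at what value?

set P = 5

Intervening on W: T = W + 100. Reaching 122 requires W = 22, outside [1, 6].
Intervening on P: with other inputs at their observed values, T = -2*P + 132. Solving for 122 gives P = 5, within [1, 6].
Intervening on Q: T = 5*Q + 55. Reaching 122 requires Q = 67/5, not an integer.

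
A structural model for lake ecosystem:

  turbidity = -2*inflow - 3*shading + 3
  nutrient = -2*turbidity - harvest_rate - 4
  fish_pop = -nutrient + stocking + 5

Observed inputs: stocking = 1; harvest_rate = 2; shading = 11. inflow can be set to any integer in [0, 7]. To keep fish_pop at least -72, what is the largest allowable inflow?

inflow = 6

Substituting into the turbidity equation gives turbidity = -2*inflow - 30.
Substituting into the nutrient equation gives nutrient = 4*inflow + 54.
fish_pop becomes -4*inflow - 48.
Require -4*inflow - 48 ≥ -72, so inflow ≤ 6.
The largest integer in [0, 7] satisfying this is 6.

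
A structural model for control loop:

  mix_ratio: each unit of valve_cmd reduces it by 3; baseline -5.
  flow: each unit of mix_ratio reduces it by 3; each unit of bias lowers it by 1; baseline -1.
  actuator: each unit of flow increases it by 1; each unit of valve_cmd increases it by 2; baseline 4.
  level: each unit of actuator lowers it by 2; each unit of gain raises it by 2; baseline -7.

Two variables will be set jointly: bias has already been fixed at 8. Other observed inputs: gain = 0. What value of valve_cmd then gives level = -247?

valve_cmd = 10

With bias held at 8:
Substituting into the flow equation gives flow = 9*valve_cmd + 6.
actuator becomes 11*valve_cmd + 10.
Substituting into the level equation gives level = -22*valve_cmd - 27.
Solve -22*valve_cmd - 27 = -247: valve_cmd = (-247 + 27) / -22 = 10.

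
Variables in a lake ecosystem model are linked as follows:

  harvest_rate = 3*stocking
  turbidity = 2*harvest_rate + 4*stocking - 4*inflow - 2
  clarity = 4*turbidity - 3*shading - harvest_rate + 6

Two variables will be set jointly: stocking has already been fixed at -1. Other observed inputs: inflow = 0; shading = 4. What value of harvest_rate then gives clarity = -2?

harvest_rate = 4

With stocking held at -1:
Intervening on harvest_rate fixes its value directly, overriding its dependence on stocking.
Substituting into the turbidity equation gives turbidity = 2*harvest_rate - 6.
So clarity = 7*harvest_rate - 30.
Solve 7*harvest_rate - 30 = -2: harvest_rate = (-2 + 30) / 7 = 4.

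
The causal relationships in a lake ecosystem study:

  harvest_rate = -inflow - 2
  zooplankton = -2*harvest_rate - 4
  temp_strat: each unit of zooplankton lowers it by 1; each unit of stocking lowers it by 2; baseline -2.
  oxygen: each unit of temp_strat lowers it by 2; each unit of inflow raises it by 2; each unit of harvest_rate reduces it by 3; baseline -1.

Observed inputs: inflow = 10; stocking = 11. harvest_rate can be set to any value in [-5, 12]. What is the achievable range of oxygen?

-25 to 94

Intervening on harvest_rate fixes its value directly, overriding its dependence on inflow.
Substituting into the temp_strat equation gives temp_strat = 2*harvest_rate - 20.
This gives oxygen = -7*harvest_rate + 59.
Linear in harvest_rate, so extremes are at the endpoints: harvest_rate = -5 gives oxygen = 94; harvest_rate = 12 gives oxygen = -25.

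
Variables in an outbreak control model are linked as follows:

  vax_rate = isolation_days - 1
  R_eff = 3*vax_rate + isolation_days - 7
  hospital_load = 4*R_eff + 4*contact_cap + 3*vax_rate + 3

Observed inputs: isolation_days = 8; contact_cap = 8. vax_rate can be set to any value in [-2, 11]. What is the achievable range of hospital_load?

9 to 204

Intervening on vax_rate fixes its value directly, overriding its dependence on isolation_days.
Substituting into the R_eff equation gives R_eff = 3*vax_rate + 1.
Substituting into the hospital_load equation gives hospital_load = 15*vax_rate + 39.
Linear in vax_rate, so extremes are at the endpoints: vax_rate = -2 gives hospital_load = 9; vax_rate = 11 gives hospital_load = 204.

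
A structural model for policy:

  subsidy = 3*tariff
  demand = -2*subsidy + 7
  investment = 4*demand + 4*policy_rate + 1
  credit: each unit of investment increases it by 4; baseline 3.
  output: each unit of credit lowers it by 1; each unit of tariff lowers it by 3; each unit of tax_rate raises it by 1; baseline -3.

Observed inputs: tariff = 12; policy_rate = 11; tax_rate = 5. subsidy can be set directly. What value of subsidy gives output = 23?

subsidy = 11

Intervening on subsidy fixes its value directly, overriding its dependence on tariff.
Substituting into the investment equation gives investment = -8*subsidy + 73.
Substituting into the credit equation gives credit = -32*subsidy + 295.
So output = 32*subsidy - 329.
Solve 32*subsidy - 329 = 23: subsidy = (23 + 329) / 32 = 11.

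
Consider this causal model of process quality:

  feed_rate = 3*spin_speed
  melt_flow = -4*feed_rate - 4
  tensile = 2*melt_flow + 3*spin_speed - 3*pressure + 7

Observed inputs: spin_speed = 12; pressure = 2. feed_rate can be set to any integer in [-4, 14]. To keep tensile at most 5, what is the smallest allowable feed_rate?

feed_rate = 3

Intervening on feed_rate fixes its value directly, overriding its dependence on spin_speed.
Substituting into the tensile equation gives tensile = -8*feed_rate + 29.
Require -8*feed_rate + 29 ≤ 5, so feed_rate ≥ 3.
The smallest integer in [-4, 14] satisfying this is 3.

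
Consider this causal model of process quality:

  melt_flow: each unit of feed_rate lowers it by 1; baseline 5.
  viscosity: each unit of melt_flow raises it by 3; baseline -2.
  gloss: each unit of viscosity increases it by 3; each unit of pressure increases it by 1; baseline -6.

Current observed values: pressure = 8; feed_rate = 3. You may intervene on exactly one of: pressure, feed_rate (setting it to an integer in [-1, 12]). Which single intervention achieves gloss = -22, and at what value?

set feed_rate = 7

Intervening on pressure: gloss = pressure + 6. Reaching -22 requires pressure = -28, outside [-1, 12].
Intervening on feed_rate: with other inputs at their observed values, gloss = -9*feed_rate + 41. Solving for -22 gives feed_rate = 7, within [-1, 12].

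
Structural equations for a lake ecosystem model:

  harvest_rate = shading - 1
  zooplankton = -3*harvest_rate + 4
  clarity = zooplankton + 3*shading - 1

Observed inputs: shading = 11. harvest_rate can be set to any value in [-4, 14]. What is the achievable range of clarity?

-6 to 48

Intervening on harvest_rate fixes its value directly, overriding its dependence on shading.
Substituting into the clarity equation gives clarity = -3*harvest_rate + 36.
Linear in harvest_rate, so extremes are at the endpoints: harvest_rate = -4 gives clarity = 48; harvest_rate = 14 gives clarity = -6.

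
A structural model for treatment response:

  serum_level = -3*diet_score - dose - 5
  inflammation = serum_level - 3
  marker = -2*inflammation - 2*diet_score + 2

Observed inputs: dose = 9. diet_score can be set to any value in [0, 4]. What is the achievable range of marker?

36 to 52

Substituting into the serum_level equation gives serum_level = -3*diet_score - 14.
This gives inflammation = -3*diet_score - 17.
So marker = 4*diet_score + 36.
Linear in diet_score, so extremes are at the endpoints: diet_score = 0 gives marker = 36; diet_score = 4 gives marker = 52.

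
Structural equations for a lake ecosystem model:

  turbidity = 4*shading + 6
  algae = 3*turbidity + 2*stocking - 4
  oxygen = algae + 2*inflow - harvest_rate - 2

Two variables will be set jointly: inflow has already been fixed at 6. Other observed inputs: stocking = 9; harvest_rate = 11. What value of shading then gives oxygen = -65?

shading = -8

With inflow held at 6:
Substituting into the algae equation gives algae = 12*shading + 32.
This gives oxygen = 12*shading + 31.
Solve 12*shading + 31 = -65: shading = (-65 - 31) / 12 = -8.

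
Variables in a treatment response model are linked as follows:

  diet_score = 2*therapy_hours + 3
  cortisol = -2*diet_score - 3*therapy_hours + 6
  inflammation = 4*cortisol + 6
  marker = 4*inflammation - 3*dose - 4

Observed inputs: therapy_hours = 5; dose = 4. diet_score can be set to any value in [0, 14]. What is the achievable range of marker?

Intervening on diet_score fixes its value directly, overriding its dependence on therapy_hours.
Substituting into the cortisol equation gives cortisol = -2*diet_score - 9.
inflammation becomes -8*diet_score - 30.
Substituting into the marker equation gives marker = -32*diet_score - 136.
Linear in diet_score, so extremes are at the endpoints: diet_score = 0 gives marker = -136; diet_score = 14 gives marker = -584.

-584 to -136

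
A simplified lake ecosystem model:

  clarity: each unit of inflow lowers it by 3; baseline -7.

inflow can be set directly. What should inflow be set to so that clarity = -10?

inflow = 1

Solve -3*inflow - 7 = -10: inflow = (-10 + 7) / -3 = 1.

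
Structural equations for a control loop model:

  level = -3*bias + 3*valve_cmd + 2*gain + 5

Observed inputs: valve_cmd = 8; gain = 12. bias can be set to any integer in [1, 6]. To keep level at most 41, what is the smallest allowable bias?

Substituting into the level equation gives level = -3*bias + 53.
Require -3*bias + 53 ≤ 41, so bias ≥ 4.
The smallest integer in [1, 6] satisfying this is 4.

bias = 4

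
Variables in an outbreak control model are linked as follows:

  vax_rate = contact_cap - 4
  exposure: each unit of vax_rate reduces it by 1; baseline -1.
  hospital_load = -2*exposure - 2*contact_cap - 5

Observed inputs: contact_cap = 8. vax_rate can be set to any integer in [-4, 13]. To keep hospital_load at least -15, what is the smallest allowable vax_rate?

Intervening on vax_rate fixes its value directly, overriding its dependence on contact_cap.
Substituting into the hospital_load equation gives hospital_load = 2*vax_rate - 19.
Require 2*vax_rate - 19 ≥ -15, so vax_rate ≥ 2.
The smallest integer in [-4, 13] satisfying this is 2.

vax_rate = 2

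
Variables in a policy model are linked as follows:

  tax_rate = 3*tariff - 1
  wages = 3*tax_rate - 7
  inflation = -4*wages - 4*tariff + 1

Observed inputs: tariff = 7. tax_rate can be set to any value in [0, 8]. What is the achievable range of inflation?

-95 to 1

Intervening on tax_rate fixes its value directly, overriding its dependence on tariff.
Substituting into the inflation equation gives inflation = -12*tax_rate + 1.
Linear in tax_rate, so extremes are at the endpoints: tax_rate = 0 gives inflation = 1; tax_rate = 8 gives inflation = -95.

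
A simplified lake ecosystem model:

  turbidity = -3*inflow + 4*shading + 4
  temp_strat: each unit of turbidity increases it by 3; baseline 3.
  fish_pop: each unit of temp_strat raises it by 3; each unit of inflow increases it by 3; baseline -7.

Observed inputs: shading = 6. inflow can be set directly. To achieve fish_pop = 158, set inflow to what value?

Substituting into the turbidity equation gives turbidity = -3*inflow + 28.
Substituting into the temp_strat equation gives temp_strat = -9*inflow + 87.
This gives fish_pop = -24*inflow + 254.
Solve -24*inflow + 254 = 158: inflow = (158 - 254) / -24 = 4.

inflow = 4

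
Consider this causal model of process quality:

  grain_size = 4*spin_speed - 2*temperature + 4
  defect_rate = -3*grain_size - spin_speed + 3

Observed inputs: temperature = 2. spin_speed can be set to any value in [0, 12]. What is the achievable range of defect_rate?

-153 to 3

Substituting into the grain_size equation gives grain_size = 4*spin_speed.
Substituting into the defect_rate equation gives defect_rate = -13*spin_speed + 3.
Linear in spin_speed, so extremes are at the endpoints: spin_speed = 0 gives defect_rate = 3; spin_speed = 12 gives defect_rate = -153.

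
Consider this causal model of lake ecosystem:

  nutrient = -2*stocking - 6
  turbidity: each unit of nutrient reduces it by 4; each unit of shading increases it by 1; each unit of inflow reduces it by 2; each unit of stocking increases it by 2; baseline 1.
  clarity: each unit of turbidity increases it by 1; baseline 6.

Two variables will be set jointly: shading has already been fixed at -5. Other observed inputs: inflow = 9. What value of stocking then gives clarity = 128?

stocking = 12

With shading held at -5:
Substituting into the turbidity equation gives turbidity = 10*stocking + 2.
clarity becomes 10*stocking + 8.
Solve 10*stocking + 8 = 128: stocking = (128 - 8) / 10 = 12.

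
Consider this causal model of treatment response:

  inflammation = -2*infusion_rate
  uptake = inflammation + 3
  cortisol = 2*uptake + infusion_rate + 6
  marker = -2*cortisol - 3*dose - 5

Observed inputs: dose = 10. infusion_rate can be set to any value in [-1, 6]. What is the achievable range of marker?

-65 to -23

Substituting into the uptake equation gives uptake = -2*infusion_rate + 3.
This gives cortisol = -3*infusion_rate + 12.
Substituting into the marker equation gives marker = 6*infusion_rate - 59.
Linear in infusion_rate, so extremes are at the endpoints: infusion_rate = -1 gives marker = -65; infusion_rate = 6 gives marker = -23.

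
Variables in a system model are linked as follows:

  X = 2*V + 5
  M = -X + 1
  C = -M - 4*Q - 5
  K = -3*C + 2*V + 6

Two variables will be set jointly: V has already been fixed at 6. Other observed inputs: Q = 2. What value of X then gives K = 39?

With V held at 6:
Intervening on X fixes its value directly, overriding its dependence on V.
Substituting into the C equation gives C = X - 14.
Substituting into the K equation gives K = -3*X + 60.
Solve -3*X + 60 = 39: X = (39 - 60) / -3 = 7.

X = 7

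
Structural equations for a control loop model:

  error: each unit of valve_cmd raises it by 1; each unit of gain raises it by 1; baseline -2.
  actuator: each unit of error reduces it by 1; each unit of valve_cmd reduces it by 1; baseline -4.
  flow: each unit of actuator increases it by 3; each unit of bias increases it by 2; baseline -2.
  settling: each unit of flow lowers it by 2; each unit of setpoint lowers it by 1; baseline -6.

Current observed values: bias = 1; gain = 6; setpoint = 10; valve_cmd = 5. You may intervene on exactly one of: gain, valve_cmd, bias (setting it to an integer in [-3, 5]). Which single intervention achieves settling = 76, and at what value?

Intervening on gain: settling = 6*gain + 56. Reaching 76 requires gain = 10/3, not an integer.
Intervening on valve_cmd: settling = 12*valve_cmd + 32. Reaching 76 requires valve_cmd = 11/3, not an integer.
Intervening on bias: with other inputs at their observed values, settling = -4*bias + 96. Solving for 76 gives bias = 5, within [-3, 5].

set bias = 5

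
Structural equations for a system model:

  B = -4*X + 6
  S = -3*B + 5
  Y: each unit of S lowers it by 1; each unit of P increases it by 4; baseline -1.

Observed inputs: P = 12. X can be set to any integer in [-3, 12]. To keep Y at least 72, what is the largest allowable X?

X = -1

Substituting into the S equation gives S = 12*X - 13.
Substituting into the Y equation gives Y = -12*X + 60.
Require -12*X + 60 ≥ 72, so X ≤ -1.
The largest integer in [-3, 12] satisfying this is -1.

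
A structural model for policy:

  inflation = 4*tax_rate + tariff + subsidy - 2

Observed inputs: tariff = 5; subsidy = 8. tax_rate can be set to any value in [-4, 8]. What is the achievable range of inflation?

-5 to 43

Substituting into the inflation equation gives inflation = 4*tax_rate + 11.
Linear in tax_rate, so extremes are at the endpoints: tax_rate = -4 gives inflation = -5; tax_rate = 8 gives inflation = 43.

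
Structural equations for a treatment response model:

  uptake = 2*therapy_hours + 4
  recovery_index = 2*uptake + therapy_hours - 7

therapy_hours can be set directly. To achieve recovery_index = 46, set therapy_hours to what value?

Substituting into the recovery_index equation gives recovery_index = 5*therapy_hours + 1.
Solve 5*therapy_hours + 1 = 46: therapy_hours = (46 - 1) / 5 = 9.

therapy_hours = 9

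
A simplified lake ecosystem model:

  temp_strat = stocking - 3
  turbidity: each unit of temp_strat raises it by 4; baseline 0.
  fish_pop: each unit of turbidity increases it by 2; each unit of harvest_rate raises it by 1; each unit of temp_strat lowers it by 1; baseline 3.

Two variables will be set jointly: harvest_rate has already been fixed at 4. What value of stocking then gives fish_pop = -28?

stocking = -2

With harvest_rate held at 4:
Substituting into the turbidity equation gives turbidity = 4*stocking - 12.
This gives fish_pop = 7*stocking - 14.
Solve 7*stocking - 14 = -28: stocking = (-28 + 14) / 7 = -2.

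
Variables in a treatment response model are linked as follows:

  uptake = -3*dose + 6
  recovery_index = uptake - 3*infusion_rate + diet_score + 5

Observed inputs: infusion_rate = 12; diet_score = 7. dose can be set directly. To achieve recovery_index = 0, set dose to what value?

dose = -6

Substituting into the recovery_index equation gives recovery_index = -3*dose - 18.
Solve -3*dose - 18 = 0: dose = (0 + 18) / -3 = -6.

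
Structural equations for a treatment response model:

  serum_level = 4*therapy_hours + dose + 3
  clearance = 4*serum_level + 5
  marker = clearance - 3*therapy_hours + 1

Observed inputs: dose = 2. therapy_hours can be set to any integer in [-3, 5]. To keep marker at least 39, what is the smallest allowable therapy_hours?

therapy_hours = 1

Substituting into the serum_level equation gives serum_level = 4*therapy_hours + 5.
This gives clearance = 16*therapy_hours + 25.
Substituting into the marker equation gives marker = 13*therapy_hours + 26.
Require 13*therapy_hours + 26 ≥ 39, so therapy_hours ≥ 1.
The smallest integer in [-3, 5] satisfying this is 1.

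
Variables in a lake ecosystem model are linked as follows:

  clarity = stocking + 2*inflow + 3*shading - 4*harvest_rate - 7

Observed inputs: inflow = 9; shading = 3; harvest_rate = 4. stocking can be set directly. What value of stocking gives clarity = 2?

Substituting into the clarity equation gives clarity = stocking + 4.
Solve stocking + 4 = 2: stocking = (2 - 4) / 1 = -2.

stocking = -2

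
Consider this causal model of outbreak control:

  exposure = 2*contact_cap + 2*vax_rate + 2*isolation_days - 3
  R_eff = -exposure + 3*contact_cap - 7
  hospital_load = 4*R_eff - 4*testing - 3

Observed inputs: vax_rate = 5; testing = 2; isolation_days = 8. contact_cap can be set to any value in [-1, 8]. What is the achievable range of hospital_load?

Substituting into the exposure equation gives exposure = 2*contact_cap + 23.
Substituting into the R_eff equation gives R_eff = contact_cap - 30.
So hospital_load = 4*contact_cap - 131.
Linear in contact_cap, so extremes are at the endpoints: contact_cap = -1 gives hospital_load = -135; contact_cap = 8 gives hospital_load = -99.

-135 to -99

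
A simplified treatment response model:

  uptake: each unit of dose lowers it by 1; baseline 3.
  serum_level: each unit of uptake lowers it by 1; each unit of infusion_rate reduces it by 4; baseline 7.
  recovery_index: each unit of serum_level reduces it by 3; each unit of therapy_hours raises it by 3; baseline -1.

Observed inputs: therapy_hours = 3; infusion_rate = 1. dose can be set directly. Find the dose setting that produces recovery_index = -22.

dose = 10

Substituting into the serum_level equation gives serum_level = dose.
So recovery_index = -3*dose + 8.
Solve -3*dose + 8 = -22: dose = (-22 - 8) / -3 = 10.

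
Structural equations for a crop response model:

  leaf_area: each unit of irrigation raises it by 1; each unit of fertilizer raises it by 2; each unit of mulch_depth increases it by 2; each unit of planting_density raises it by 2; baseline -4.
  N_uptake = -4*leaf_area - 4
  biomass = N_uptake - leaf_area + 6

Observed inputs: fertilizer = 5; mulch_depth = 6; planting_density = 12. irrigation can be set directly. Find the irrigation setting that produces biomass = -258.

Substituting into the leaf_area equation gives leaf_area = irrigation + 42.
Substituting into the N_uptake equation gives N_uptake = -4*irrigation - 172.
So biomass = -5*irrigation - 208.
Solve -5*irrigation - 208 = -258: irrigation = (-258 + 208) / -5 = 10.

irrigation = 10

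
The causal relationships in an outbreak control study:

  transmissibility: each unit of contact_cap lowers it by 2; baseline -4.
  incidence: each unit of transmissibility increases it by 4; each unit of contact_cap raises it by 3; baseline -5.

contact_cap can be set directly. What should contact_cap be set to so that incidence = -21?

contact_cap = 0

Substituting into the incidence equation gives incidence = -5*contact_cap - 21.
Solve -5*contact_cap - 21 = -21: contact_cap = (-21 + 21) / -5 = 0.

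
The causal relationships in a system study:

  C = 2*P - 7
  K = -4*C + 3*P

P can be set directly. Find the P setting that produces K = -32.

Substituting into the K equation gives K = -5*P + 28.
Solve -5*P + 28 = -32: P = (-32 - 28) / -5 = 12.

P = 12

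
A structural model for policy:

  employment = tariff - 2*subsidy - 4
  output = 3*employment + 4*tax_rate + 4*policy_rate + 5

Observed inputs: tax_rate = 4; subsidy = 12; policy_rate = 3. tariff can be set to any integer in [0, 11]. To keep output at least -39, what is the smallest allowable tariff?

Substituting into the employment equation gives employment = tariff - 28.
Substituting into the output equation gives output = 3*tariff - 51.
Require 3*tariff - 51 ≥ -39, so tariff ≥ 4.
The smallest integer in [0, 11] satisfying this is 4.

tariff = 4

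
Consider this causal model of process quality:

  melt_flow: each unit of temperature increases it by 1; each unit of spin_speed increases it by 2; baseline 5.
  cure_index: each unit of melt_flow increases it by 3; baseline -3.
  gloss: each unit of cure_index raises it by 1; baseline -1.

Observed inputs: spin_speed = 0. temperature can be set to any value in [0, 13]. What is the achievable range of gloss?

11 to 50

Substituting into the melt_flow equation gives melt_flow = temperature + 5.
Substituting into the cure_index equation gives cure_index = 3*temperature + 12.
gloss becomes 3*temperature + 11.
Linear in temperature, so extremes are at the endpoints: temperature = 0 gives gloss = 11; temperature = 13 gives gloss = 50.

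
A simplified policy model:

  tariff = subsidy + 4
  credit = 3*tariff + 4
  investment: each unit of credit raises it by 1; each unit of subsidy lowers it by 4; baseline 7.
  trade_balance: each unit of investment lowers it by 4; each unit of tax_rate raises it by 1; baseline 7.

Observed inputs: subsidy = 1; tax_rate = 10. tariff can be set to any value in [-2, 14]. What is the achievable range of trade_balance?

-179 to 13

Intervening on tariff fixes its value directly, overriding its dependence on subsidy.
Substituting into the investment equation gives investment = 3*tariff + 7.
Substituting into the trade_balance equation gives trade_balance = -12*tariff - 11.
Linear in tariff, so extremes are at the endpoints: tariff = -2 gives trade_balance = 13; tariff = 14 gives trade_balance = -179.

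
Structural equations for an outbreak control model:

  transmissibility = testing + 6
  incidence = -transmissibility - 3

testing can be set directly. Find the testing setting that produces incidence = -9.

Substituting into the incidence equation gives incidence = -testing - 9.
Solve -testing - 9 = -9: testing = (-9 + 9) / -1 = 0.

testing = 0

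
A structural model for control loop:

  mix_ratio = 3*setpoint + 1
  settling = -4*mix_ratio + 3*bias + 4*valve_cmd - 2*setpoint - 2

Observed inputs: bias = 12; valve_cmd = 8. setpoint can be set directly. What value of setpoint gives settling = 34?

Substituting into the settling equation gives settling = -14*setpoint + 62.
Solve -14*setpoint + 62 = 34: setpoint = (34 - 62) / -14 = 2.

setpoint = 2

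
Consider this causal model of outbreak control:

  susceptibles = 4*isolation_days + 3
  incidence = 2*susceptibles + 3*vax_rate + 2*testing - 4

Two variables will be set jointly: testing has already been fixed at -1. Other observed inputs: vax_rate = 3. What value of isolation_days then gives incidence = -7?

With testing held at -1:
Substituting into the incidence equation gives incidence = 8*isolation_days + 9.
Solve 8*isolation_days + 9 = -7: isolation_days = (-7 - 9) / 8 = -2.

isolation_days = -2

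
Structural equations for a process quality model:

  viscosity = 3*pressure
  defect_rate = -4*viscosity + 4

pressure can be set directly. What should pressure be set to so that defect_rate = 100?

pressure = -8

Substituting into the defect_rate equation gives defect_rate = -12*pressure + 4.
Solve -12*pressure + 4 = 100: pressure = (100 - 4) / -12 = -8.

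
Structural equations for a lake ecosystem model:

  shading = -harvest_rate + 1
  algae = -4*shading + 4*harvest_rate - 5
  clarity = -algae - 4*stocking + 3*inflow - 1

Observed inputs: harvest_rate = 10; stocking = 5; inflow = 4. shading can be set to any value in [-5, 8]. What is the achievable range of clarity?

-64 to -12

Intervening on shading fixes its value directly, overriding its dependence on harvest_rate.
Substituting into the algae equation gives algae = -4*shading + 35.
Substituting into the clarity equation gives clarity = 4*shading - 44.
Linear in shading, so extremes are at the endpoints: shading = -5 gives clarity = -64; shading = 8 gives clarity = -12.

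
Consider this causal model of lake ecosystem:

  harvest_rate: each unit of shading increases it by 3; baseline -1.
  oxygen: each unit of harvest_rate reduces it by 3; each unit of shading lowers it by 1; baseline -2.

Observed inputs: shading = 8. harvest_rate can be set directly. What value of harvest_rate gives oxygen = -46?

Intervening on harvest_rate fixes its value directly, overriding its dependence on shading.
Substituting into the oxygen equation gives oxygen = -3*harvest_rate - 10.
Solve -3*harvest_rate - 10 = -46: harvest_rate = (-46 + 10) / -3 = 12.

harvest_rate = 12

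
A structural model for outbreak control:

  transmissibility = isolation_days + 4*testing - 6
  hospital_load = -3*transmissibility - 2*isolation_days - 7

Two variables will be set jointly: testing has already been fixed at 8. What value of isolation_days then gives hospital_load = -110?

With testing held at 8:
Substituting into the transmissibility equation gives transmissibility = isolation_days + 26.
Substituting into the hospital_load equation gives hospital_load = -5*isolation_days - 85.
Solve -5*isolation_days - 85 = -110: isolation_days = (-110 + 85) / -5 = 5.

isolation_days = 5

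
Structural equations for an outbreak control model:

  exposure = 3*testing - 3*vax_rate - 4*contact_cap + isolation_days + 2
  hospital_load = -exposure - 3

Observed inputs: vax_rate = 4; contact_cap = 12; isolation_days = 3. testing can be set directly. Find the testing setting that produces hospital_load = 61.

Substituting into the exposure equation gives exposure = 3*testing - 55.
This gives hospital_load = -3*testing + 52.
Solve -3*testing + 52 = 61: testing = (61 - 52) / -3 = -3.

testing = -3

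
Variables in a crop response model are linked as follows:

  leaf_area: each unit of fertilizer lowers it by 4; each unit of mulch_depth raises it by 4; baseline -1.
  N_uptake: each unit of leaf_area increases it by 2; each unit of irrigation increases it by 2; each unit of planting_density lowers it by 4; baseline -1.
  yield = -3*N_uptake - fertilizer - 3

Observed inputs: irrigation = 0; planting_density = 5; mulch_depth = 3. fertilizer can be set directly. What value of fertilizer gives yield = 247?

fertilizer = 11

Substituting into the leaf_area equation gives leaf_area = -4*fertilizer + 11.
N_uptake becomes -8*fertilizer + 1.
yield becomes 23*fertilizer - 6.
Solve 23*fertilizer - 6 = 247: fertilizer = (247 + 6) / 23 = 11.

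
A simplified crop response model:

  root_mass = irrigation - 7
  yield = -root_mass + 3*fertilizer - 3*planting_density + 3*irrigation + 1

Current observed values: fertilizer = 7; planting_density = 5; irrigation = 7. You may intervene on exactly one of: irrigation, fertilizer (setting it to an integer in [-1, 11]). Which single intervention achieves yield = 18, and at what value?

set irrigation = 2

Intervening on irrigation: with other inputs at their observed values, yield = 2*irrigation + 14. Solving for 18 gives irrigation = 2, within [-1, 11].
Intervening on fertilizer: yield = 3*fertilizer + 7. Reaching 18 requires fertilizer = 11/3, not an integer.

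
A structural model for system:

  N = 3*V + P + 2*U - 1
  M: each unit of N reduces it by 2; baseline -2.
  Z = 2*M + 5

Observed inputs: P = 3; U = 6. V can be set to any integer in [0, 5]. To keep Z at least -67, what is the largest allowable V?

Substituting into the N equation gives N = 3*V + 14.
M becomes -6*V - 30.
Z becomes -12*V - 55.
Require -12*V - 55 ≥ -67, so V ≤ 1.
The largest integer in [0, 5] satisfying this is 1.

V = 1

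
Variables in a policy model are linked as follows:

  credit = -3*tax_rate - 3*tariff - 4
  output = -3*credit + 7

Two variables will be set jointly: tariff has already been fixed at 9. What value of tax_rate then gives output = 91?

tax_rate = -1

With tariff held at 9:
Substituting into the credit equation gives credit = -3*tax_rate - 31.
This gives output = 9*tax_rate + 100.
Solve 9*tax_rate + 100 = 91: tax_rate = (91 - 100) / 9 = -1.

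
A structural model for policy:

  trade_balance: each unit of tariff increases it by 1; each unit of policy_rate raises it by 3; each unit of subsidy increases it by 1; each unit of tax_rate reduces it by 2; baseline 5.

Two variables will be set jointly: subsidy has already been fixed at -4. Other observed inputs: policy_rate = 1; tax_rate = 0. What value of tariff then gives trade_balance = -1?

tariff = -5

With subsidy held at -4:
Substituting into the trade_balance equation gives trade_balance = tariff + 4.
Solve tariff + 4 = -1: tariff = (-1 - 4) / 1 = -5.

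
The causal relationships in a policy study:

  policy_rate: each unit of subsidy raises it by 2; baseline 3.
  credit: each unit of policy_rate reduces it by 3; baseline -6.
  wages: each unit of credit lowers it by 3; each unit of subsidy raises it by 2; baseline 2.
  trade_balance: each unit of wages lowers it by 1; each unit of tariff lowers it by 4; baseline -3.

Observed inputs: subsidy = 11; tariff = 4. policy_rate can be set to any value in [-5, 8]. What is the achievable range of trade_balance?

-133 to -16

Intervening on policy_rate fixes its value directly, overriding its dependence on subsidy.
Substituting into the wages equation gives wages = 9*policy_rate + 42.
Substituting into the trade_balance equation gives trade_balance = -9*policy_rate - 61.
Linear in policy_rate, so extremes are at the endpoints: policy_rate = -5 gives trade_balance = -16; policy_rate = 8 gives trade_balance = -133.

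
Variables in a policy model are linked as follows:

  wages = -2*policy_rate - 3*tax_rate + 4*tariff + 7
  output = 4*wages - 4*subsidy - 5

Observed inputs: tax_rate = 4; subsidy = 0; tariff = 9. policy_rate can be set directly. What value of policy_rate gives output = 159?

Substituting into the wages equation gives wages = -2*policy_rate + 31.
Substituting into the output equation gives output = -8*policy_rate + 119.
Solve -8*policy_rate + 119 = 159: policy_rate = (159 - 119) / -8 = -5.

policy_rate = -5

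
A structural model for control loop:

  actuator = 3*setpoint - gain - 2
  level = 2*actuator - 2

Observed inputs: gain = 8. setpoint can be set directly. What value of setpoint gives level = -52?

setpoint = -5

Substituting into the actuator equation gives actuator = 3*setpoint - 10.
This gives level = 6*setpoint - 22.
Solve 6*setpoint - 22 = -52: setpoint = (-52 + 22) / 6 = -5.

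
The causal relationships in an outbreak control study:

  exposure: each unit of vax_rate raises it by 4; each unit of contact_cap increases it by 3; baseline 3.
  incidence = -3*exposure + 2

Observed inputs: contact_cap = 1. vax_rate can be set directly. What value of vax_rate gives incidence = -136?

Substituting into the exposure equation gives exposure = 4*vax_rate + 6.
This gives incidence = -12*vax_rate - 16.
Solve -12*vax_rate - 16 = -136: vax_rate = (-136 + 16) / -12 = 10.

vax_rate = 10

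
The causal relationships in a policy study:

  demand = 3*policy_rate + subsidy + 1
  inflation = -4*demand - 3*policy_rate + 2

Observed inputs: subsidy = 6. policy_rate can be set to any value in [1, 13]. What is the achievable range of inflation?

-221 to -41

Substituting into the demand equation gives demand = 3*policy_rate + 7.
This gives inflation = -15*policy_rate - 26.
Linear in policy_rate, so extremes are at the endpoints: policy_rate = 1 gives inflation = -41; policy_rate = 13 gives inflation = -221.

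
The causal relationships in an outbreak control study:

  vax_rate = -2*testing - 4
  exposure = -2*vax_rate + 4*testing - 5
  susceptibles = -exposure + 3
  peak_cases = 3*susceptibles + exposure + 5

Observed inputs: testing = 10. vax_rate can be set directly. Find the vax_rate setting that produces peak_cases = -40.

Intervening on vax_rate fixes its value directly, overriding its dependence on testing.
Substituting into the exposure equation gives exposure = -2*vax_rate + 35.
This gives susceptibles = 2*vax_rate - 32.
peak_cases becomes 4*vax_rate - 56.
Solve 4*vax_rate - 56 = -40: vax_rate = (-40 + 56) / 4 = 4.

vax_rate = 4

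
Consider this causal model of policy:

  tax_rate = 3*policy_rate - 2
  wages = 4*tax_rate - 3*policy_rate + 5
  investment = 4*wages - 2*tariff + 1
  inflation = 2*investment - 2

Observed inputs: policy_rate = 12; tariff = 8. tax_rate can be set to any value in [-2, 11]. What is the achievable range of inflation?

Intervening on tax_rate fixes its value directly, overriding its dependence on policy_rate.
Substituting into the wages equation gives wages = 4*tax_rate - 31.
Substituting into the investment equation gives investment = 16*tax_rate - 139.
This gives inflation = 32*tax_rate - 280.
Linear in tax_rate, so extremes are at the endpoints: tax_rate = -2 gives inflation = -344; tax_rate = 11 gives inflation = 72.

-344 to 72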